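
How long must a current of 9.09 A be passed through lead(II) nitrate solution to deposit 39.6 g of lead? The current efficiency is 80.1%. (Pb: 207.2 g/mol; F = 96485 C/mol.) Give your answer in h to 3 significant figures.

n(Pb) = 39.6 / 207.2 = 0.1911 mol
Pb²⁺ + 2e⁻ → Pb, so n(e⁻) = 2 × 0.1911 = 0.3822 mol
Q = 0.3822 × 96485 / 0.801 = 46040 C
t = Q / I = 46040 / 9.09 = 5065 s = 1.41 h

1.41 h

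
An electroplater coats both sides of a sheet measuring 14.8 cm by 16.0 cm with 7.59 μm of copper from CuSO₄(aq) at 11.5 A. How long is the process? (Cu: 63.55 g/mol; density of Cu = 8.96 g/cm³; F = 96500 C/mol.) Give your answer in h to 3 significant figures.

0.236 h

Plated area = 2 × 14.8 × 16.0 = 473.6 cm²
Volume = 473.6 × 7.59×10⁻⁴ cm = 0.3595 cm³
m(Cu) = 0.3595 × 8.96 = 3.221 g
n(Cu) = 3.221 / 63.55 = 0.05068 mol; n(e⁻) = 2 × 0.05068 = 0.1014 mol
Q = 0.1014 × 96500 = 9785 C
t = 9785 / 11.5 = 850.9 s = 0.236 h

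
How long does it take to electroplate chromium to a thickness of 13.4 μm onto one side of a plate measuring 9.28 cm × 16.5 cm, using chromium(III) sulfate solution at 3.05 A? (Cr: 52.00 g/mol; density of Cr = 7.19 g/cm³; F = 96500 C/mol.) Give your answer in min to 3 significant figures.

Plated area = 9.28 × 16.5 = 153.1 cm²
Volume = 153.1 × 13.4×10⁻⁴ cm = 0.2052 cm³
m(Cr) = 0.2052 × 7.19 = 1.475 g
n(Cr) = 1.475 / 52.00 = 0.02837 mol; n(e⁻) = 3 × 0.02837 = 0.08511 mol
Q = 0.08511 × 96500 = 8213 C
t = 8213 / 3.05 = 2693 s = 44.9 min

44.9 min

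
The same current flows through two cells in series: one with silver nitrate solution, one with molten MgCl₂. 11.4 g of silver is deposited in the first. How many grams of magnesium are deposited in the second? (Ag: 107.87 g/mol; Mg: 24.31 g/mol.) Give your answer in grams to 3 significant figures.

n(Ag) = 11.4 / 107.87 = 0.1057 mol
Ag⁺ + e⁻ → Ag, so n(e⁻) = 0.1057 mol
Since the cells are in series, n(e⁻) in the Mg cell is also 0.1057 mol.
Mg²⁺ + 2e⁻ → Mg, so n(Mg) = 0.1057 / 2 = 0.05285 mol
m(Mg) = 0.05285 × 24.31 = 1.28 g

1.28 g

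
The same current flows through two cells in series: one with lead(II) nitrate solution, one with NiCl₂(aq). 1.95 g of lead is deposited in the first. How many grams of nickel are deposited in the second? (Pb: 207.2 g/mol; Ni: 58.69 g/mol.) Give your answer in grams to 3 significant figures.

n(Pb) = 1.95 / 207.2 = 0.009411 mol
Pb²⁺ + 2e⁻ → Pb, so n(e⁻) = 2 × 0.009411 = 0.01882 mol
In series, the same 0.01882 mol of electrons flows through the second cell.
Ni²⁺ + 2e⁻ → Ni, so n(Ni) = 0.01882 / 2 = 0.009410 mol
m(Ni) = 0.009410 × 58.69 = 0.552 g

0.552 g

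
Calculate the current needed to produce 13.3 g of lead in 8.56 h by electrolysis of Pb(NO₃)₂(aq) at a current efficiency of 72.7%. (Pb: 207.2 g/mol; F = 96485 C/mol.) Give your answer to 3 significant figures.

0.553 A

n(Pb) = 13.3 / 207.2 = 0.06419 mol
Pb²⁺ + 2e⁻ → Pb, so n(e⁻) = 2 × 0.06419 = 0.1284 mol
Q = 0.1284 × 96485 / 0.727 = 17040 C
I = Q / t = 17040 / 30816 s = 0.553 A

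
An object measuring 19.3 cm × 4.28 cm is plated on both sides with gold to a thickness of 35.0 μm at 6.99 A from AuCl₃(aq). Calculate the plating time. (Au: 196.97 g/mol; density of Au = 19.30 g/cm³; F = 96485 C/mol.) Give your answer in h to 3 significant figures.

0.652 h

Plated area = 2 × 19.3 × 4.28 = 165.2 cm²
Volume = 165.2 × 35.0×10⁻⁴ cm = 0.5782 cm³
m(Au) = 0.5782 × 19.30 = 11.16 g
n(Au) = 11.16 / 196.97 = 0.05666 mol; n(e⁻) = 3 × 0.05666 = 0.1700 mol
Q = 0.1700 × 96485 = 16400 C
t = 16400 / 6.99 = 2346 s = 0.652 h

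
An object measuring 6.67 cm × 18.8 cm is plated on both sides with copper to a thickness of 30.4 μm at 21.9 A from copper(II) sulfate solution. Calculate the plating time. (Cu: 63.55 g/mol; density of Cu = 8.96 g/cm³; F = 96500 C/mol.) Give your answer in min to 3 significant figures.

15.8 min

Plated area = 2 × 6.67 × 18.8 = 250.8 cm²
Volume = 250.8 × 30.4×10⁻⁴ cm = 0.7624 cm³
m(Cu) = 0.7624 × 8.96 = 6.831 g
n(Cu) = 6.831 / 63.55 = 0.1075 mol; n(e⁻) = 2 × 0.1075 = 0.2150 mol
Q = 0.2150 × 96500 = 20750 C
t = 20750 / 21.9 = 947.5 s = 15.8 min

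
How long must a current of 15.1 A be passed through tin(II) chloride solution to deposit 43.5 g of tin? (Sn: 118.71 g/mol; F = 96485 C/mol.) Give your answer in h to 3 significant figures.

n(Sn) = 43.5 / 118.71 = 0.3664 mol
Sn²⁺ + 2e⁻ → Sn, so n(e⁻) = 2 × 0.3664 = 0.7328 mol
Q = 0.7328 × 96485 = 70700 C
t = Q / I = 70700 / 15.1 = 4682 s = 1.30 h

1.30 h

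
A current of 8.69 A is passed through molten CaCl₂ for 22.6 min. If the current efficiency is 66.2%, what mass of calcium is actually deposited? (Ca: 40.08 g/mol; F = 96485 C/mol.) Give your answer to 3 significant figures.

Q = 8.69 × 1356 = 11780 C
n(e⁻) = 11780 / 96485 = 0.1221 mol
Ca²⁺ + 2e⁻ → Ca, so theoretical m(Ca) = 0.06105 × 40.08 = 2.447 g
Actual mass = 66.2% × 2.447 = 1.62 g

1.62 g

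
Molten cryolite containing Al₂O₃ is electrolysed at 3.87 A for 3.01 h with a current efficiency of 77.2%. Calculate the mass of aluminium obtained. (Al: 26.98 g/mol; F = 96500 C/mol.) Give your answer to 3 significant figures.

Q = 3.87 × 10836 = 41940 C
n(e⁻) = 41940 / 96500 = 0.4346 mol
Al³⁺ + 3e⁻ → Al, so theoretical m(Al) = 0.1449 × 26.98 = 3.909 g
Actual mass = 77.2% × 3.909 = 3.02 g

3.02 g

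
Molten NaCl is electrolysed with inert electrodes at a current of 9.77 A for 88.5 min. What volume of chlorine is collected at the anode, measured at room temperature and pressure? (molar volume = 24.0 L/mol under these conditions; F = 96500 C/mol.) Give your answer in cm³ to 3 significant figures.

6450 cm³

Q = 9.77 A × 5310 s = 51880 C
Moles of electrons = 51880 / 96500 = 0.5376 mol
2Cl⁻ → Cl₂ + 2e⁻, so n(Cl₂) = 0.5376 / 2 = 0.2688 mol
V = 0.2688 × 24.0 = 6.451 L
= 6450 cm³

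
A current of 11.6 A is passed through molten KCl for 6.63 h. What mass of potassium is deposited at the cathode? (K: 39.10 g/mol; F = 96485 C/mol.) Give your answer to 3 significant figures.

112 g

Q = It = 11.6 × 23868 = 2.769×10^5 C
Moles of electrons = 2.769×10^5 / 96485 = 2.870 mol
K⁺ + e⁻ → K, so n(K) = 2.870 mol
m = 2.870 × 39.10 = 112 g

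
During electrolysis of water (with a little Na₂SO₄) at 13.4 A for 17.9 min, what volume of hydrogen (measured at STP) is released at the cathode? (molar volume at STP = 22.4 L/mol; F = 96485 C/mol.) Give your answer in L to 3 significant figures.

1.67 L

Q = 13.4 A × 1074 s = 14390 C
n(e⁻) = Q/F = 14390/96485 = 0.1491 mol
2H⁺ + 2e⁻ → H₂, so n(H₂) = 0.1491 / 2 = 0.07455 mol
V = 0.07455 × 22.4 = 1.670 L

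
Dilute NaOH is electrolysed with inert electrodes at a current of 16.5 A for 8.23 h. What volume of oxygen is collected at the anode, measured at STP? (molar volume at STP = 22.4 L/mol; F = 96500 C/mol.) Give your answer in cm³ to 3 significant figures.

Q = 16.5 A × 29628 s = 4.889×10^5 C
n(e⁻) = 4.889×10^5 / 96500 = 5.066 mol
2H₂O → O₂ + 4H⁺ + 4e⁻, so n(O₂) = 5.066 / 4 = 1.267 mol
V = 1.267 × 22.4 = 28.38 L
= 28400 cm³

28400 cm³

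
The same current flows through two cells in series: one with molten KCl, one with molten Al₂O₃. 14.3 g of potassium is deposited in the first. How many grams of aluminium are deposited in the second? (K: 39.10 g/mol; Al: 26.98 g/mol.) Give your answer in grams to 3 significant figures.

n(K) = 14.3 / 39.10 = 0.3657 mol
K⁺ + e⁻ → K, so n(e⁻) = 0.3657 mol
In series, the same 0.3657 mol of electrons flows through the second cell.
Al³⁺ + 3e⁻ → Al, so n(Al) = 0.3657 / 3 = 0.1219 mol
m(Al) = 0.1219 × 26.98 = 3.29 g

3.29 g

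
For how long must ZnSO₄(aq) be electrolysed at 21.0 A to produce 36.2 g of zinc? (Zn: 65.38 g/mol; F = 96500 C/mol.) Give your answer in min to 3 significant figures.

84.8 min

n(Zn) = 36.2 / 65.38 = 0.5537 mol
Zn²⁺ + 2e⁻ → Zn, so n(e⁻) = 2 × 0.5537 = 1.107 mol
Q = 1.107 × 96500 = 1.068×10^5 C
t = Q / I = 1.068×10^5 / 21.0 = 5086 s = 84.8 min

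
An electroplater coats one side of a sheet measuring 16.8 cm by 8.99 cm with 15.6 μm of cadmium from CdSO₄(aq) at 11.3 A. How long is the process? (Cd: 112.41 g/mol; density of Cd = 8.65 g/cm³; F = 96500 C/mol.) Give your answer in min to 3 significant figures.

5.16 min

Plated area = 16.8 × 8.99 = 151.0 cm²
Volume = 151.0 × 15.6×10⁻⁴ cm = 0.2356 cm³
m(Cd) = 0.2356 × 8.65 = 2.038 g
n(Cd) = 2.038 / 112.41 = 0.01813 mol; n(e⁻) = 2 × 0.01813 = 0.03626 mol
Q = 0.03626 × 96500 = 3499 C
t = 3499 / 11.3 = 309.6 s = 5.16 min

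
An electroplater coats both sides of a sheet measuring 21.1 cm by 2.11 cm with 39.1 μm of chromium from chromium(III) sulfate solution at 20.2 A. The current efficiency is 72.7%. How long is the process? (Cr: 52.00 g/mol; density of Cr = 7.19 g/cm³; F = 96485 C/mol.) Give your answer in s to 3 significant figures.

949 s

Plated area = 2 × 21.1 × 2.11 = 89.04 cm²
Volume = 89.04 × 39.1×10⁻⁴ cm = 0.3481 cm³
m(Cr) = 0.3481 × 7.19 = 2.503 g
n(Cr) = 2.503 / 52.00 = 0.04813 mol; n(e⁻) = 3 × 0.04813 = 0.1444 mol
Q = 0.1444 × 96485 / 0.727 = 19160 C
t = 19160 / 20.2 = 948.5 s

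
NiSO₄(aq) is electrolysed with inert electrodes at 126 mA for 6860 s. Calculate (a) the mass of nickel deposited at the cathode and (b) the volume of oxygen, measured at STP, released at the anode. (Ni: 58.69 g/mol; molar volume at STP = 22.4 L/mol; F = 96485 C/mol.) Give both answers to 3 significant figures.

0.263 g Ni; 0.0502 L O₂

Q = 0.126 × 6860 = 864.4 C; n(e⁻) = 864.4 / 96485 = 0.008959 mol
Cathode: Ni²⁺ + 2e⁻ → Ni → n(Ni) = 0.008959/2 = 0.004480 mol → 0.263 g
Anode: 2H₂O → O₂ + 4H⁺ + 4e⁻ → n(O₂) = 0.008959/4 = 0.002240 mol → 0.0502 L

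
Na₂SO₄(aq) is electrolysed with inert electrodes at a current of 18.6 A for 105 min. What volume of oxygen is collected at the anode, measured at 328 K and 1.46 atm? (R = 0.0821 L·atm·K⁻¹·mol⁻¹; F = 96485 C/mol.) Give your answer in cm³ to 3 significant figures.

5600 cm³

Q = 18.6 A × 6300 s = 1.172×10^5 C
n(e⁻) = 1.172×10^5 / 96485 = 1.215 mol
2H₂O → O₂ + 4H⁺ + 4e⁻, so n(O₂) = 1.215 / 4 = 0.3038 mol
V = nRT/P = 0.3038 × 0.0821 × 328 / 1.46 = 5.603 L
= 5600 cm³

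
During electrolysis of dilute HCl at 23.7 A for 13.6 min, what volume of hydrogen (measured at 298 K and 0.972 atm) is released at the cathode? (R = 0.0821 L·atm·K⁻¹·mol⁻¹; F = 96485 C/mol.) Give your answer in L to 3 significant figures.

2.52 L

Q = 23.7 A × 816 s = 19340 C
n(e⁻) = Q/F = 19340/96485 = 0.2004 mol
2H⁺ + 2e⁻ → H₂, so n(H₂) = 0.2004 / 2 = 0.1002 mol
V = nRT/P = 0.1002 × 0.0821 × 298 / 0.972 = 2.522 L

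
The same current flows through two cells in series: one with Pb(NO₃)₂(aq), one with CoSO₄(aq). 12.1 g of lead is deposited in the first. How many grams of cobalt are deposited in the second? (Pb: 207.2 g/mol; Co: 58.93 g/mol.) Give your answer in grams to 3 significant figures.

n(Pb) = 12.1 / 207.2 = 0.05840 mol
Pb²⁺ + 2e⁻ → Pb, so n(e⁻) = 2 × 0.05840 = 0.1168 mol
Since the cells are in series, n(e⁻) in the Co cell is also 0.1168 mol.
Co²⁺ + 2e⁻ → Co, so n(Co) = 0.1168 / 2 = 0.05840 mol
m(Co) = 0.05840 × 58.93 = 3.44 g

3.44 g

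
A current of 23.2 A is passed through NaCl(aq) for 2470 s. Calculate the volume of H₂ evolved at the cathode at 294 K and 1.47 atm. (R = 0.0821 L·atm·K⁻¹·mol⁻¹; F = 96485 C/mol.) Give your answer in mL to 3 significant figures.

Charge passed = 23.2 × 2470 = 57300 C
n(e⁻) = 57300 / 96485 = 0.5939 mol
2H⁺ + 2e⁻ → H₂, so n(H₂) = 0.5939 / 2 = 0.2970 mol
V = nRT/P = 0.2970 × 0.0821 × 294 / 1.47 = 4.877 L
= 4880 mL

4880 mL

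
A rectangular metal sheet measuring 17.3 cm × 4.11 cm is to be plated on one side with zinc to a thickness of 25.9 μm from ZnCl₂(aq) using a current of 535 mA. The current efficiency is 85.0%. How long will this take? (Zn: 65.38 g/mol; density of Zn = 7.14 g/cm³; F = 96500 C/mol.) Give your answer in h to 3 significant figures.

2.37 h

Plated area = 17.3 × 4.11 = 71.10 cm²
Volume = 71.10 × 25.9×10⁻⁴ cm = 0.1841 cm³
m(Zn) = 0.1841 × 7.14 = 1.314 g
n(Zn) = 1.314 / 65.38 = 0.02010 mol; n(e⁻) = 2 × 0.02010 = 0.04020 mol
Q = 0.04020 × 96500 / 0.850 = 4564 C
t = 4564 / 0.535 = 8531 s = 2.37 h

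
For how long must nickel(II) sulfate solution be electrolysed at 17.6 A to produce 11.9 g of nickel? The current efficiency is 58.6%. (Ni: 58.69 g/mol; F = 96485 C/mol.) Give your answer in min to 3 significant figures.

n(Ni) = 11.9 / 58.69 = 0.2028 mol
Ni²⁺ + 2e⁻ → Ni, so n(e⁻) = 2 × 0.2028 = 0.4056 mol
Q = 0.4056 × 96485 / 0.586 = 66780 C
t = Q / I = 66780 / 17.6 = 3794 s = 63.2 min

63.2 min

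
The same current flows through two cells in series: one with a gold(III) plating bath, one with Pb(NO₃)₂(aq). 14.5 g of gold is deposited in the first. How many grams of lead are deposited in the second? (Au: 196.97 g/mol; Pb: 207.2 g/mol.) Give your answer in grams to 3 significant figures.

n(Au) = 14.5 / 196.97 = 0.07362 mol
Au³⁺ + 3e⁻ → Au, so n(e⁻) = 3 × 0.07362 = 0.2209 mol
Same current for the same time ⇒ same n(e⁻) = 0.2209 mol in both cells.
Pb²⁺ + 2e⁻ → Pb, so n(Pb) = 0.2209 / 2 = 0.1105 mol
m(Pb) = 0.1105 × 207.2 = 22.9 g

22.9 g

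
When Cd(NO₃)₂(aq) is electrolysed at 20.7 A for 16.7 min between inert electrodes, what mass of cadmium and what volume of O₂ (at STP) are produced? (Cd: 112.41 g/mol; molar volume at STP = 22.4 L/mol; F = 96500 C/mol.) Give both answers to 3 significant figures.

12.1 g Cd; 1.20 L O₂

Q = 20.7 × 1002 = 20740 C; n(e⁻) = 20740 / 96500 = 0.2149 mol
Cathode: Cd²⁺ + 2e⁻ → Cd → n(Cd) = 0.2149/2 = 0.1075 mol → 12.1 g
Anode: 2H₂O → O₂ + 4H⁺ + 4e⁻ → n(O₂) = 0.2149/4 = 0.05373 mol → 1.20 L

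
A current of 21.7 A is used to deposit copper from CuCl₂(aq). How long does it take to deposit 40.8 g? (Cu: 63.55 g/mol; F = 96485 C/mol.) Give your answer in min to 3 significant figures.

95.2 min

n(Cu) = 40.8 / 63.55 = 0.6420 mol
Cu²⁺ + 2e⁻ → Cu, so n(e⁻) = 2 × 0.6420 = 1.284 mol
Q = 1.284 × 96485 = 1.239×10^5 C
t = Q / I = 1.239×10^5 / 21.7 = 5710 s = 95.2 min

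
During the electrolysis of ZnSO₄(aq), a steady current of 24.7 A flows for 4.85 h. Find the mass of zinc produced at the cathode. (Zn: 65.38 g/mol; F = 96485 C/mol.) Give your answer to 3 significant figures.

Q = 24.7 A × 17460 s = 4.313×10^5 C
Moles of electrons = 4.313×10^5 / 96485 = 4.470 mol
Zn²⁺ + 2e⁻ → Zn, so n(Zn) = 4.470 / 2 = 2.235 mol
m = 2.235 × 65.38 = 146 g

146 g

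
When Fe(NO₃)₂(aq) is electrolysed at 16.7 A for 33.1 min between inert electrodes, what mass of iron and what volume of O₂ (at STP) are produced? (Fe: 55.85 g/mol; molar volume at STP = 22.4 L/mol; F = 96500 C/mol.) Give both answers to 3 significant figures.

Q = 16.7 × 1986 = 33170 C; n(e⁻) = 33170 / 96500 = 0.3437 mol
Cathode: Fe²⁺ + 2e⁻ → Fe → n(Fe) = 0.3437/2 = 0.1719 mol → 9.60 g
Anode: 2H₂O → O₂ + 4H⁺ + 4e⁻ → n(O₂) = 0.3437/4 = 0.08593 mol → 1.92 L

9.60 g Fe; 1.92 L O₂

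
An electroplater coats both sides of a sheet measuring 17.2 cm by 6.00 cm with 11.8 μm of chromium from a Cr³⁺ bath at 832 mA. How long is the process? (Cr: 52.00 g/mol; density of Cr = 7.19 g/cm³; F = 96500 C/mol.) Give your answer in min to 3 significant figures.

Plated area = 2 × 17.2 × 6.00 = 206.4 cm²
Volume = 206.4 × 11.8×10⁻⁴ cm = 0.2436 cm³
m(Cr) = 0.2436 × 7.19 = 1.751 g
n(Cr) = 1.751 / 52.00 = 0.03367 mol; n(e⁻) = 3 × 0.03367 = 0.1010 mol
Q = 0.1010 × 96500 = 9747 C
t = 9747 / 0.832 = 11720 s = 195 min

195 min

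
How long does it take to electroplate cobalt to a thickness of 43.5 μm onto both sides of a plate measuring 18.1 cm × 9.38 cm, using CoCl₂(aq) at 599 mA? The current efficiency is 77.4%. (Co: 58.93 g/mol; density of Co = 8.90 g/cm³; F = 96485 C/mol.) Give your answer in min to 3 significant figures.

1550 min

Plated area = 2 × 18.1 × 9.38 = 339.6 cm²
Volume = 339.6 × 43.5×10⁻⁴ cm = 1.477 cm³
m(Co) = 1.477 × 8.90 = 13.15 g
n(Co) = 13.15 / 58.93 = 0.2231 mol; n(e⁻) = 2 × 0.2231 = 0.4462 mol
Q = 0.4462 × 96485 / 0.774 = 55620 C
t = 55620 / 0.599 = 92850 s = 1550 min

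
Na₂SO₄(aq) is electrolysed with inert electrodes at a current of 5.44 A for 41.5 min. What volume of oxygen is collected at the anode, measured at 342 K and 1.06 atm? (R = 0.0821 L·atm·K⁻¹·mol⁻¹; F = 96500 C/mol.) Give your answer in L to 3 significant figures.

Q = 5.44 A × 2490 s = 13550 C
n(e⁻) = 13550 / 96500 = 0.1404 mol
2H₂O → O₂ + 4H⁺ + 4e⁻, so n(O₂) = 0.1404 / 4 = 0.03510 mol
V = nRT/P = 0.03510 × 0.0821 × 342 / 1.06 = 0.9298 L

0.930 L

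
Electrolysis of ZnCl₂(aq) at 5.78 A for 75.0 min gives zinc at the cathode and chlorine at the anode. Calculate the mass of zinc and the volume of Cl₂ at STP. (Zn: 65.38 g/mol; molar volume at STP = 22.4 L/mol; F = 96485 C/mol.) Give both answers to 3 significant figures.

8.81 g Zn; 3.02 L Cl₂

Q = 5.78 × 4500 = 26010 C; n(e⁻) = 26010 / 96485 = 0.2696 mol
Cathode: Zn²⁺ + 2e⁻ → Zn → n(Zn) = 0.2696/2 = 0.1348 mol → 8.81 g
Anode: 2Cl⁻ → Cl₂ + 2e⁻ → n(Cl₂) = 0.2696/2 = 0.1348 mol → 3.02 L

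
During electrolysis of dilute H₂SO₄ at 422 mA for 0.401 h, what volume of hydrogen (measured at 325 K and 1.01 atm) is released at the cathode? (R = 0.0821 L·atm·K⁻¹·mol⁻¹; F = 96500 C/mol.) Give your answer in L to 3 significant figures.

0.0834 L

Q = It = 0.422 × 1443.6 = 609.2 C
n(e⁻) = Q/F = 609.2/96500 = 0.006313 mol
2H⁺ + 2e⁻ → H₂, so n(H₂) = 0.006313 / 2 = 0.003157 mol
V = nRT/P = 0.003157 × 0.0821 × 325 / 1.01 = 0.08340 L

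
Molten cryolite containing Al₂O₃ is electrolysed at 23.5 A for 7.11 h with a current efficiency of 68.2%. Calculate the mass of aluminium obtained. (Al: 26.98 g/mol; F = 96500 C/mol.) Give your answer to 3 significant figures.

Q = 23.5 × 25596 = 6.015×10^5 C
n(e⁻) = 6.015×10^5 / 96500 = 6.233 mol
Al³⁺ + 3e⁻ → Al, so theoretical m(Al) = 2.078 × 26.98 = 56.06 g
Actual mass = 68.2% × 56.06 = 38.2 g

38.2 g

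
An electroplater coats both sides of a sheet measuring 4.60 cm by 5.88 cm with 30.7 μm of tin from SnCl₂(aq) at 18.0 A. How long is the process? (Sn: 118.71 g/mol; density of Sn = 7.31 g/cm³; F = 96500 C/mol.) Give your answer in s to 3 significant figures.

110 s

Plated area = 2 × 4.60 × 5.88 = 54.10 cm²
Volume = 54.10 × 30.7×10⁻⁴ cm = 0.1661 cm³
m(Sn) = 0.1661 × 7.31 = 1.214 g
n(Sn) = 1.214 / 118.71 = 0.01023 mol; n(e⁻) = 2 × 0.01023 = 0.02046 mol
Q = 0.02046 × 96500 = 1974 C
t = 1974 / 18.0 = 109.7 s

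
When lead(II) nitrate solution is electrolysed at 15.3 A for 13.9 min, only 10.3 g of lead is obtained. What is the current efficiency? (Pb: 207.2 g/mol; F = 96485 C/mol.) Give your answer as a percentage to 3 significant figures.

75.2%

Q = 15.3 × 834 = 12760 C
n(e⁻) = 12760 / 96485 = 0.1322 mol
Pb²⁺ + 2e⁻ → Pb, so theoretical n(Pb) = 0.06610 mol → 13.70 g
Efficiency = 10.3 / 13.70 = 0.7518 = 75.2%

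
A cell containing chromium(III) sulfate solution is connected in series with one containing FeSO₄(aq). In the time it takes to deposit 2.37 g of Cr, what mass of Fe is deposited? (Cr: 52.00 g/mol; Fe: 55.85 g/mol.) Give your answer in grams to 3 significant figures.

n(Cr) = 2.37 / 52.00 = 0.04558 mol
Cr³⁺ + 3e⁻ → Cr, so n(e⁻) = 3 × 0.04558 = 0.1367 mol
Since the cells are in series, n(e⁻) in the Fe cell is also 0.1367 mol.
Fe²⁺ + 2e⁻ → Fe, so n(Fe) = 0.1367 / 2 = 0.06835 mol
m(Fe) = 0.06835 × 55.85 = 3.82 g

3.82 g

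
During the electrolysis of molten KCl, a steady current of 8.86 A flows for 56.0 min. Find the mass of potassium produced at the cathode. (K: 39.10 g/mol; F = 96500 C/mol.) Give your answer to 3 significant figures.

12.1 g

Q = It = 8.86 × 3360 = 29770 C
n(e⁻) = 29770 / 96500 = 0.3085 mol
K⁺ + e⁻ → K, so n(K) = 0.3085 mol
m = 0.3085 × 39.10 = 12.1 g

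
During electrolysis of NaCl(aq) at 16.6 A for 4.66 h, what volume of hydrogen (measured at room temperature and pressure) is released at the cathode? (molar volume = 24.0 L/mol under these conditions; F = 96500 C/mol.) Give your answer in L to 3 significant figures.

34.6 L

Charge passed = 16.6 × 16776 = 2.785×10^5 C
Moles of electrons = 2.785×10^5 / 96500 = 2.886 mol
2H⁺ + 2e⁻ → H₂, so n(H₂) = 2.886 / 2 = 1.443 mol
V = 1.443 × 24.0 = 34.63 L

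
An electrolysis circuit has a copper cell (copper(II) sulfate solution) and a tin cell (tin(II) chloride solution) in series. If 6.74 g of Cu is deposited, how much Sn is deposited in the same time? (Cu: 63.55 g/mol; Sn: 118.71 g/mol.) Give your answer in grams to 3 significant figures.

12.6 g

n(Cu) = 6.74 / 63.55 = 0.1061 mol
Cu²⁺ + 2e⁻ → Cu, so n(e⁻) = 2 × 0.1061 = 0.2122 mol
In series, the same 0.2122 mol of electrons flows through the second cell.
Sn²⁺ + 2e⁻ → Sn, so n(Sn) = 0.2122 / 2 = 0.1061 mol
m(Sn) = 0.1061 × 118.71 = 12.6 g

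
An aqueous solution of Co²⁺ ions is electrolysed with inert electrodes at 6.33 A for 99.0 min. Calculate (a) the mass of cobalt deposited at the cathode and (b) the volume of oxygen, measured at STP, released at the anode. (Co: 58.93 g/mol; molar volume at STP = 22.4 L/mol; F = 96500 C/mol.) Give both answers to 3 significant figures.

11.5 g Co; 2.18 L O₂

Q = 6.33 × 5940 = 37600 C; n(e⁻) = 37600 / 96500 = 0.3896 mol
Cathode: Co²⁺ + 2e⁻ → Co → n(Co) = 0.3896/2 = 0.1948 mol → 11.5 g
Anode: 2H₂O → O₂ + 4H⁺ + 4e⁻ → n(O₂) = 0.3896/4 = 0.09740 mol → 2.18 L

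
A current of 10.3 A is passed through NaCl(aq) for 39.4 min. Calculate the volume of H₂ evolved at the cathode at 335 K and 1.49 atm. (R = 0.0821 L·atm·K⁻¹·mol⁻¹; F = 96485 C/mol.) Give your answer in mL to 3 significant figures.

Charge passed = 10.3 × 2364 = 24350 C
n(e⁻) = Q/F = 24350/96485 = 0.2524 mol
2H⁺ + 2e⁻ → H₂, so n(H₂) = 0.2524 / 2 = 0.1262 mol
V = nRT/P = 0.1262 × 0.0821 × 335 / 1.49 = 2.329 L
= 2330 mL

2330 mL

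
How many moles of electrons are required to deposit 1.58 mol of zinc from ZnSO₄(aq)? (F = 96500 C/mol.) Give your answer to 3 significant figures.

Zn²⁺ + 2e⁻ → Zn, so n(e⁻) = 2 × 1.58 = 3.160 mol

3.16 mol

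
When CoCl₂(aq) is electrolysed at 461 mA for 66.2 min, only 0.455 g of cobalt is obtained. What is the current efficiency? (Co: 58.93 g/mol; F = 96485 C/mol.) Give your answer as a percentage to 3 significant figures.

81.4%

Q = 0.461 × 3972 = 1831 C
n(e⁻) = 1831 / 96485 = 0.01898 mol
Co²⁺ + 2e⁻ → Co, so theoretical n(Co) = 0.009490 mol → 0.5592 g
Efficiency = 0.455 / 0.5592 = 0.8137 = 81.4%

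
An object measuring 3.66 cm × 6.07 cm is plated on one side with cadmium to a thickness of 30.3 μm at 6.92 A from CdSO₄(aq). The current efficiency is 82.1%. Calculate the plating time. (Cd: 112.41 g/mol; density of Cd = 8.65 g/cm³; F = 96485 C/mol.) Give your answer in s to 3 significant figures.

176 s

Plated area = 3.66 × 6.07 = 22.22 cm²
Volume = 22.22 × 30.3×10⁻⁴ cm = 0.06733 cm³
m(Cd) = 0.06733 × 8.65 = 0.5824 g
n(Cd) = 0.5824 / 112.41 = 0.005181 mol; n(e⁻) = 2 × 0.005181 = 0.01036 mol
Q = 0.01036 × 96485 / 0.821 = 1218 C
t = 1218 / 6.92 = 176.0 s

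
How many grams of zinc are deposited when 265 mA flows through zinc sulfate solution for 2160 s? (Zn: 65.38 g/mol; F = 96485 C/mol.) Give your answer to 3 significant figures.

0.194 g

Q = It = 0.265 × 2160 = 572.4 C
n(e⁻) = 572.4 / 96485 = 0.005933 mol
Zn²⁺ + 2e⁻ → Zn, so n(Zn) = 0.005933 / 2 = 0.002967 mol
m = 0.002967 × 65.38 = 0.194 g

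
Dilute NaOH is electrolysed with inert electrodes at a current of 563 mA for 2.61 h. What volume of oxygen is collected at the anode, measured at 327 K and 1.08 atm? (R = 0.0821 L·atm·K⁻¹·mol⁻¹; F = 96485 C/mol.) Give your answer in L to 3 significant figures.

Charge passed = 0.563 × 9396 = 5290 C
Moles of electrons = 5290 / 96485 = 0.05483 mol
2H₂O → O₂ + 4H⁺ + 4e⁻, so n(O₂) = 0.05483 / 4 = 0.01371 mol
V = nRT/P = 0.01371 × 0.0821 × 327 / 1.08 = 0.3408 L

0.341 L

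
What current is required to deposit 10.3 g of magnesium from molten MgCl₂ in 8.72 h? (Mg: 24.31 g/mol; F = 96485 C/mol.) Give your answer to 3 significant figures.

n(Mg) = 10.3 / 24.31 = 0.4237 mol
Mg²⁺ + 2e⁻ → Mg, so n(e⁻) = 2 × 0.4237 = 0.8474 mol
Q = 0.8474 × 96485 = 81760 C
I = Q / t = 81760 / 31392 s = 2.60 A

2.60 A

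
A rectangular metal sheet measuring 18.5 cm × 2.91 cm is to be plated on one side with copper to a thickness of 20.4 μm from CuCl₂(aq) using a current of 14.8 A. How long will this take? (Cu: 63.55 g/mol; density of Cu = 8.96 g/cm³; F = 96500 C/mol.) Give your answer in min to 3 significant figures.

Plated area = 18.5 × 2.91 = 53.84 cm²
Volume = 53.84 × 20.4×10⁻⁴ cm = 0.1098 cm³
m(Cu) = 0.1098 × 8.96 = 0.9838 g
n(Cu) = 0.9838 / 63.55 = 0.01548 mol; n(e⁻) = 2 × 0.01548 = 0.03096 mol
Q = 0.03096 × 96500 = 2988 C
t = 2988 / 14.8 = 201.9 s = 3.37 min

3.37 min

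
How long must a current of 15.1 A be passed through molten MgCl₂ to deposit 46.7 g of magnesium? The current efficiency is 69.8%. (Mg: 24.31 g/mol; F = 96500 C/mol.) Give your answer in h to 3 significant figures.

9.77 h

n(Mg) = 46.7 / 24.31 = 1.921 mol
Mg²⁺ + 2e⁻ → Mg, so n(e⁻) = 2 × 1.921 = 3.842 mol
Q = 3.842 × 96500 / 0.698 = 5.312×10^5 C
t = Q / I = 5.312×10^5 / 15.1 = 35180 s = 9.77 h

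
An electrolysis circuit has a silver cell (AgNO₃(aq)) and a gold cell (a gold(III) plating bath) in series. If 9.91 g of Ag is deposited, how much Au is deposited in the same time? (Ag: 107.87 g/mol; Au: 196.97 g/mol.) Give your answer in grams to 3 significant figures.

6.03 g

n(Ag) = 9.91 / 107.87 = 0.09187 mol
Ag⁺ + e⁻ → Ag, so n(e⁻) = 0.09187 mol
In series, the same 0.09187 mol of electrons flows through the second cell.
Au³⁺ + 3e⁻ → Au, so n(Au) = 0.09187 / 3 = 0.03062 mol
m(Au) = 0.03062 × 196.97 = 6.03 g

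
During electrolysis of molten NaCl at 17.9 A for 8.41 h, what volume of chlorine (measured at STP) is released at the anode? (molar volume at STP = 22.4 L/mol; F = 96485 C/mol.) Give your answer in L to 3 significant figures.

62.9 L

Q = 17.9 A × 30276 s = 5.419×10^5 C
Moles of electrons = 5.419×10^5 / 96485 = 5.616 mol
2Cl⁻ → Cl₂ + 2e⁻, so n(Cl₂) = 5.616 / 2 = 2.808 mol
V = 2.808 × 22.4 = 62.90 L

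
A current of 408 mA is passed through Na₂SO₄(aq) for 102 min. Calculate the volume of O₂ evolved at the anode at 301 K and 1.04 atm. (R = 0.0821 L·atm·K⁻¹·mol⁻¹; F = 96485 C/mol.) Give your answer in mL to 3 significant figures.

Charge passed = 0.408 × 6120 = 2497 C
n(e⁻) = 2497 / 96485 = 0.02588 mol
2H₂O → O₂ + 4H⁺ + 4e⁻, so n(O₂) = 0.02588 / 4 = 0.006470 mol
V = nRT/P = 0.006470 × 0.0821 × 301 / 1.04 = 0.1537 L
= 154 mL

154 mL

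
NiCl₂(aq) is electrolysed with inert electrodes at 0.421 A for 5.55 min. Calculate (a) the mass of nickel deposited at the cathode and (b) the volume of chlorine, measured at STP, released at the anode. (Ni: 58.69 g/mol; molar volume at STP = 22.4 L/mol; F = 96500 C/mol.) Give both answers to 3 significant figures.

Q = 0.421 × 333 = 140.2 C; n(e⁻) = 140.2 / 96500 = 0.001453 mol
Cathode: Ni²⁺ + 2e⁻ → Ni → n(Ni) = 0.001453/2 = 7.265×10^-4 mol → 0.0426 g
Anode: 2Cl⁻ → Cl₂ + 2e⁻ → n(Cl₂) = 0.001453/2 = 7.265×10^-4 mol → 0.0163 L

0.0426 g Ni; 0.0163 L Cl₂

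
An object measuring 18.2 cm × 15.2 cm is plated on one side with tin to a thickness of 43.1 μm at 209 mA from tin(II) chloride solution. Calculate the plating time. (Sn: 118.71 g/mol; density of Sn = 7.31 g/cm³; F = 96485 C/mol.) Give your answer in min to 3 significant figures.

1130 min

Plated area = 18.2 × 15.2 = 276.6 cm²
Volume = 276.6 × 43.1×10⁻⁴ cm = 1.192 cm³
m(Sn) = 1.192 × 7.31 = 8.714 g
n(Sn) = 8.714 / 118.71 = 0.07341 mol; n(e⁻) = 2 × 0.07341 = 0.1468 mol
Q = 0.1468 × 96485 = 14160 C
t = 14160 / 0.209 = 67750 s = 1130 min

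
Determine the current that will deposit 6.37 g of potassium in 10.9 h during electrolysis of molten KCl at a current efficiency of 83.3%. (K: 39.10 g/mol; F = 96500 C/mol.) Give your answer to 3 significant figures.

0.481 A

n(K) = 6.37 / 39.10 = 0.1629 mol
K⁺ + e⁻ → K, so n(e⁻) = 0.1629 mol
Q = 0.1629 × 96500 / 0.833 = 18870 C
I = Q / t = 18870 / 39240 s = 0.481 A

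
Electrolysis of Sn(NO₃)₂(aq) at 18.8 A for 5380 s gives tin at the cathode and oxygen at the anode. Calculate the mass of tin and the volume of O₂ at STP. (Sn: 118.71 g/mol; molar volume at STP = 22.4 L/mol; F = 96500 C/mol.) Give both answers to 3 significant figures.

62.2 g Sn; 5.87 L O₂

Q = 18.8 × 5380 = 1.011×10^5 C; n(e⁻) = 1.011×10^5 / 96500 = 1.048 mol
Cathode: Sn²⁺ + 2e⁻ → Sn → n(Sn) = 1.048/2 = 0.5240 mol → 62.2 g
Anode: 2H₂O → O₂ + 4H⁺ + 4e⁻ → n(O₂) = 1.048/4 = 0.2620 mol → 5.87 L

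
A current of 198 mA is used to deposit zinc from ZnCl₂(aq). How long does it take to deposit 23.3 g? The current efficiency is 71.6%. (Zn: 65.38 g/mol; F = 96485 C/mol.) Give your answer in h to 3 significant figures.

135 h

n(Zn) = 23.3 / 65.38 = 0.3564 mol
Zn²⁺ + 2e⁻ → Zn, so n(e⁻) = 2 × 0.3564 = 0.7128 mol
Q = 0.7128 × 96485 / 0.716 = 96050 C
t = Q / I = 96050 / 0.198 = 4.851×10^5 s = 135 h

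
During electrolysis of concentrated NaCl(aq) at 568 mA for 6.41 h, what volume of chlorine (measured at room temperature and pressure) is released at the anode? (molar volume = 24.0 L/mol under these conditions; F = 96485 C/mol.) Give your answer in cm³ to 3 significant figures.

1630 cm³

Charge passed = 0.568 × 23076 = 13110 C
n(e⁻) = 13110 / 96485 = 0.1359 mol
2Cl⁻ → Cl₂ + 2e⁻, so n(Cl₂) = 0.1359 / 2 = 0.06795 mol
V = 0.06795 × 24.0 = 1.631 L
= 1630 cm³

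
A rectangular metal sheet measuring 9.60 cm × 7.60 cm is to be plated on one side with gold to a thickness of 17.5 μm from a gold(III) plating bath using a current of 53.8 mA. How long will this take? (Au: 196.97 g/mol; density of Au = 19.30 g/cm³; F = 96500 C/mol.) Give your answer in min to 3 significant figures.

Plated area = 9.60 × 7.60 = 72.96 cm²
Volume = 72.96 × 17.5×10⁻⁴ cm = 0.1277 cm³
m(Au) = 0.1277 × 19.30 = 2.465 g
n(Au) = 2.465 / 196.97 = 0.01251 mol; n(e⁻) = 3 × 0.01251 = 0.03753 mol
Q = 0.03753 × 96500 = 3622 C
t = 3622 / 0.0538 = 67320 s = 1120 min

1120 min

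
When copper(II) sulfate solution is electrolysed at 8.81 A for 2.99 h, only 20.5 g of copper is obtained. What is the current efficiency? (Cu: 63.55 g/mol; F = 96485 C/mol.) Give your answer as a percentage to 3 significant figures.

Q = 8.81 × 10764 = 94830 C
n(e⁻) = 94830 / 96485 = 0.9828 mol
Cu²⁺ + 2e⁻ → Cu, so theoretical n(Cu) = 0.4914 mol → 31.23 g
Efficiency = 20.5 / 31.23 = 0.6564 = 65.6%

65.6%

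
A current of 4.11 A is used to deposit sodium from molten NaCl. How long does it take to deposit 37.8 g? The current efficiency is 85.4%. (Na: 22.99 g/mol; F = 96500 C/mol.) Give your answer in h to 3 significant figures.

n(Na) = 37.8 / 22.99 = 1.644 mol
Na⁺ + e⁻ → Na, so n(e⁻) = 1.644 mol
Q = 1.644 × 96500 / 0.854 = 1.858×10^5 C
t = Q / I = 1.858×10^5 / 4.11 = 45210 s = 12.6 h

12.6 h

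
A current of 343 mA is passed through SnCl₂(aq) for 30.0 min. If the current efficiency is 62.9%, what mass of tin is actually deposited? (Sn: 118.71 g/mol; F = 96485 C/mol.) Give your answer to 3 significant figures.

0.239 g

Q = 0.343 × 1800 = 617.4 C
n(e⁻) = 617.4 / 96485 = 0.006399 mol
Sn²⁺ + 2e⁻ → Sn, so theoretical m(Sn) = 0.003200 × 118.71 = 0.3799 g
Actual mass = 62.9% × 0.3799 = 0.239 g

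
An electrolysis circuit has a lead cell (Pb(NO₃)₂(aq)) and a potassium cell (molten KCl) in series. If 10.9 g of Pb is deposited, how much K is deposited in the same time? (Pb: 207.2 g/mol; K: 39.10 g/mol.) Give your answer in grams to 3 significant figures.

4.11 g

n(Pb) = 10.9 / 207.2 = 0.05261 mol
Pb²⁺ + 2e⁻ → Pb, so n(e⁻) = 2 × 0.05261 = 0.1052 mol
The cells are in series, so the same charge (and hence the same n(e⁻) = 0.1052 mol) passes through both.
K⁺ + e⁻ → K, so n(K) = 0.1052 mol
m(K) = 0.1052 × 39.10 = 4.11 g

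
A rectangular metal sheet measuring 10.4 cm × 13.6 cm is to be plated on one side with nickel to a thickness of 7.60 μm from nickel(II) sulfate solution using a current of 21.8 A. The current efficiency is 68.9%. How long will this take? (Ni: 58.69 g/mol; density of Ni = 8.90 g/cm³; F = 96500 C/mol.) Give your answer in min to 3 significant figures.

3.49 min

Plated area = 10.4 × 13.6 = 141.4 cm²
Volume = 141.4 × 7.60×10⁻⁴ cm = 0.1075 cm³
m(Ni) = 0.1075 × 8.90 = 0.9568 g
n(Ni) = 0.9568 / 58.69 = 0.01630 mol; n(e⁻) = 2 × 0.01630 = 0.03260 mol
Q = 0.03260 × 96500 / 0.689 = 4566 C
t = 4566 / 21.8 = 209.4 s = 3.49 min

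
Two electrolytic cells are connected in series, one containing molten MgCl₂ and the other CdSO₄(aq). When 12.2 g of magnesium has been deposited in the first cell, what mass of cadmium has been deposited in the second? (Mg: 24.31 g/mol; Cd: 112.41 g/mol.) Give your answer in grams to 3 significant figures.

56.4 g

n(Mg) = 12.2 / 24.31 = 0.5019 mol
Mg²⁺ + 2e⁻ → Mg, so n(e⁻) = 2 × 0.5019 = 1.004 mol
The cells are in series, so the same charge (and hence the same n(e⁻) = 1.004 mol) passes through both.
Cd²⁺ + 2e⁻ → Cd, so n(Cd) = 1.004 / 2 = 0.5020 mol
m(Cd) = 0.5020 × 112.41 = 56.4 g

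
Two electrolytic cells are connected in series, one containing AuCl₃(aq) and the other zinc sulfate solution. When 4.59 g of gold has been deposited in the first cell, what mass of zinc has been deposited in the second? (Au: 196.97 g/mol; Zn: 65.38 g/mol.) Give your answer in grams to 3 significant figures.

2.29 g

n(Au) = 4.59 / 196.97 = 0.02330 mol
Au³⁺ + 3e⁻ → Au, so n(e⁻) = 3 × 0.02330 = 0.06990 mol
Same current for the same time ⇒ same n(e⁻) = 0.06990 mol in both cells.
Zn²⁺ + 2e⁻ → Zn, so n(Zn) = 0.06990 / 2 = 0.03495 mol
m(Zn) = 0.03495 × 65.38 = 2.29 g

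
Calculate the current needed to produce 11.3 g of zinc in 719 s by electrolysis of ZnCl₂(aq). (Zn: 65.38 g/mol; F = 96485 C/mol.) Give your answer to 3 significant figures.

46.4 A

n(Zn) = 11.3 / 65.38 = 0.1728 mol
Zn²⁺ + 2e⁻ → Zn, so n(e⁻) = 2 × 0.1728 = 0.3456 mol
Q = 0.3456 × 96485 = 33350 C
I = Q / t = 33350 / 719 s = 46.4 A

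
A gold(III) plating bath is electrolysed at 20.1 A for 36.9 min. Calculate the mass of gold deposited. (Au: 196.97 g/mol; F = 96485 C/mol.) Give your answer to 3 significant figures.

Q = It = 20.1 × 2214 = 44500 C
n(e⁻) = Q/F = 44500/96485 = 0.4612 mol
Au³⁺ + 3e⁻ → Au, so n(Au) = 0.4612 / 3 = 0.1537 mol
m = 0.1537 × 196.97 = 30.3 g

30.3 g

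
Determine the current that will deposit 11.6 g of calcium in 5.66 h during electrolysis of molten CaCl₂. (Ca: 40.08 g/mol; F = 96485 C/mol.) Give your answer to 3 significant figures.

2.74 A

n(Ca) = 11.6 / 40.08 = 0.2894 mol
Ca²⁺ + 2e⁻ → Ca, so n(e⁻) = 2 × 0.2894 = 0.5788 mol
Q = 0.5788 × 96485 = 55850 C
I = Q / t = 55850 / 20376 s = 2.74 A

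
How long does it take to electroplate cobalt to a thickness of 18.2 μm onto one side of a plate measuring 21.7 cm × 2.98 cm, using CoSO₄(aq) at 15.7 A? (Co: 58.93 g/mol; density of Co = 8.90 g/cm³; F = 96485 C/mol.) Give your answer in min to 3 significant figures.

3.64 min

Plated area = 21.7 × 2.98 = 64.67 cm²
Volume = 64.67 × 18.2×10⁻⁴ cm = 0.1177 cm³
m(Co) = 0.1177 × 8.90 = 1.048 g
n(Co) = 1.048 / 58.93 = 0.01778 mol; n(e⁻) = 2 × 0.01778 = 0.03556 mol
Q = 0.03556 × 96485 = 3431 C
t = 3431 / 15.7 = 218.5 s = 3.64 min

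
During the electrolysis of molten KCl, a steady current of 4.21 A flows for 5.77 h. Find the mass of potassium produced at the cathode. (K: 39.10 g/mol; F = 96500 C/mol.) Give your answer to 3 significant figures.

Charge passed = 4.21 × 20772 = 87450 C
n(e⁻) = Q/F = 87450/96500 = 0.9062 mol
K⁺ + e⁻ → K, so n(K) = 0.9062 mol
m = 0.9062 × 39.10 = 35.4 g

35.4 g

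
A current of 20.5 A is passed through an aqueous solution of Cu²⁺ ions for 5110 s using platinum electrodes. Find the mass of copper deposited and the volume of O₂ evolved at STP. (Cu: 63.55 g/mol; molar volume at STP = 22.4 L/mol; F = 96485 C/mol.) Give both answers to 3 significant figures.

Q = 20.5 × 5110 = 1.048×10^5 C; n(e⁻) = 1.048×10^5 / 96485 = 1.086 mol
Cathode: Cu²⁺ + 2e⁻ → Cu → n(Cu) = 1.086/2 = 0.5430 mol → 34.5 g
Anode: 2H₂O → O₂ + 4H⁺ + 4e⁻ → n(O₂) = 1.086/4 = 0.2715 mol → 6.08 L

34.5 g Cu; 6.08 L O₂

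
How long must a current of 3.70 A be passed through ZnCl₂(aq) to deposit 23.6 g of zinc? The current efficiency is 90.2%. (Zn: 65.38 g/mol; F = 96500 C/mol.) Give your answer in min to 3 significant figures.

348 min

n(Zn) = 23.6 / 65.38 = 0.3610 mol
Zn²⁺ + 2e⁻ → Zn, so n(e⁻) = 2 × 0.3610 = 0.7220 mol
Q = 0.7220 × 96500 / 0.902 = 77240 C
t = Q / I = 77240 / 3.70 = 20880 s = 348 min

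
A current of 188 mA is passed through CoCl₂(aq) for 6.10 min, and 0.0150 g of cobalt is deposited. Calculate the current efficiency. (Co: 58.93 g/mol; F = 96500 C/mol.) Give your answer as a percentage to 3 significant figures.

Q = 0.188 × 366 = 68.81 C
n(e⁻) = 68.81 / 96500 = 7.131×10^-4 mol
Co²⁺ + 2e⁻ → Co, so theoretical n(Co) = 3.566×10^-4 mol → 0.02101 g
Efficiency = 0.0150 / 0.02101 = 0.7139 = 71.4%

71.4%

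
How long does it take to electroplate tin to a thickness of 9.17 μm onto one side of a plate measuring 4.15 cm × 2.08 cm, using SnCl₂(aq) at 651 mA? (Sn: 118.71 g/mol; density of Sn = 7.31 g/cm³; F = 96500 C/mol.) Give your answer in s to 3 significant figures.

Plated area = 4.15 × 2.08 = 8.632 cm²
Volume = 8.632 × 9.17×10⁻⁴ cm = 0.007916 cm³
m(Sn) = 0.007916 × 7.31 = 0.05787 g
n(Sn) = 0.05787 / 118.71 = 4.875×10^-4 mol; n(e⁻) = 2 × 4.875×10^-4 = 9.750×10^-4 mol
Q = 9.750×10^-4 × 96500 = 94.09 C
t = 94.09 / 0.651 = 144.5 s

145 s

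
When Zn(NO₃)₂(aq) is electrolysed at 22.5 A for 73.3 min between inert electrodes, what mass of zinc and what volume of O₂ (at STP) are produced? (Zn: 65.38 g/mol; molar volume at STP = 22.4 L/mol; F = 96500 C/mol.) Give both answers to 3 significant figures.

33.5 g Zn; 5.74 L O₂

Q = 22.5 × 4398 = 98960 C; n(e⁻) = 98960 / 96500 = 1.025 mol
Cathode: Zn²⁺ + 2e⁻ → Zn → n(Zn) = 1.025/2 = 0.5125 mol → 33.5 g
Anode: 2H₂O → O₂ + 4H⁺ + 4e⁻ → n(O₂) = 1.025/4 = 0.2563 mol → 5.74 L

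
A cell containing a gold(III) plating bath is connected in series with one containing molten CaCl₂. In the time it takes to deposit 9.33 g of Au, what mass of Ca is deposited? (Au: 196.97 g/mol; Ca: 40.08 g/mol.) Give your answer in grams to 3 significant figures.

2.85 g

n(Au) = 9.33 / 196.97 = 0.04737 mol
Au³⁺ + 3e⁻ → Au, so n(e⁻) = 3 × 0.04737 = 0.1421 mol
Same current for the same time ⇒ same n(e⁻) = 0.1421 mol in both cells.
Ca²⁺ + 2e⁻ → Ca, so n(Ca) = 0.1421 / 2 = 0.07105 mol
m(Ca) = 0.07105 × 40.08 = 2.85 g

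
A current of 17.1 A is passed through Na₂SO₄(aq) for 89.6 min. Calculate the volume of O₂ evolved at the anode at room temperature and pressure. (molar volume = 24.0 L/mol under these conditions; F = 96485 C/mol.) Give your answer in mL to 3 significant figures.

Q = 17.1 A × 5376 s = 91930 C
Moles of electrons = 91930 / 96485 = 0.9528 mol
2H₂O → O₂ + 4H⁺ + 4e⁻, so n(O₂) = 0.9528 / 4 = 0.2382 mol
V = 0.2382 × 24.0 = 5.717 L
= 5720 mL

5720 mL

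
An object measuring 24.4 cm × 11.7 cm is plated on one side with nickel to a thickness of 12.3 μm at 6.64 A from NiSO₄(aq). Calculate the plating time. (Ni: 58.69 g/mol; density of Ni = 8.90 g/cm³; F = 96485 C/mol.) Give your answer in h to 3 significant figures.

Plated area = 24.4 × 11.7 = 285.5 cm²
Volume = 285.5 × 12.3×10⁻⁴ cm = 0.3512 cm³
m(Ni) = 0.3512 × 8.90 = 3.126 g
n(Ni) = 3.126 / 58.69 = 0.05326 mol; n(e⁻) = 2 × 0.05326 = 0.1065 mol
Q = 0.1065 × 96485 = 10280 C
t = 10280 / 6.64 = 1548 s = 0.430 h

0.430 h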